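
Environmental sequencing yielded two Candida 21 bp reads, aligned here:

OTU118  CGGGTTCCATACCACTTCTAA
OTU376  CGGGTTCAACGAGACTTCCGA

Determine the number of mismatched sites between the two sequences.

Mismatches occur at site 8 (C→A), site 10 (T→C), site 11 (A→G), site 12 (C→A), site 13 (C→G), site 19 (T→C), site 20 (A→G).
That gives 7 mismatches out of 21 aligned sites, so the Hamming distance is 7.

7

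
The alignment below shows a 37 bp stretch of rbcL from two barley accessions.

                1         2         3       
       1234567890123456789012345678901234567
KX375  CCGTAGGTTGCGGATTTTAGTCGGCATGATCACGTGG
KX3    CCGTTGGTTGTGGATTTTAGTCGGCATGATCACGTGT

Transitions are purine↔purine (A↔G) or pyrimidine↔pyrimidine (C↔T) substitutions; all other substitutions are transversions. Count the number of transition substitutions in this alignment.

1

Mismatches occur at site 5 (A/T, transversion), site 11 (C/T, transition), site 37 (G/T, transversion).
Of the 3 differences, 1 transition and 2 transversions, so the answer is 1.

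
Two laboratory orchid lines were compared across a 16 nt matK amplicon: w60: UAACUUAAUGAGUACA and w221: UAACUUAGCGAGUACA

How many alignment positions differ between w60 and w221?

The sequences differ at positions 8 (A/G), 9 (U/C).
That gives 2 mismatches out of 16 aligned sites, so the Hamming distance is 2.

2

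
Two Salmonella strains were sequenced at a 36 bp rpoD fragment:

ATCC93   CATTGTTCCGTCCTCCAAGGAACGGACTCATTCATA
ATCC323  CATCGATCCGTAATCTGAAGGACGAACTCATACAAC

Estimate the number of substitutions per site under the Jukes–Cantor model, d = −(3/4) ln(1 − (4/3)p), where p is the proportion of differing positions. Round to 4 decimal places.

Differing sites — 4:T/C; 6:T/A; 12:C/A; 13:C/A; 16:C/T; 17:A/G; 19:G/A; 21:A/G; 25:G/A; 32:T/A; 35:T/A; 36:A/C.
p = 12/36 = 0.333333.
d = −0.75 · ln(1 − (4/3)·0.333333) = −0.75 · ln(0.555556) = −0.75 · (-0.587786) = 0.4408.

0.4408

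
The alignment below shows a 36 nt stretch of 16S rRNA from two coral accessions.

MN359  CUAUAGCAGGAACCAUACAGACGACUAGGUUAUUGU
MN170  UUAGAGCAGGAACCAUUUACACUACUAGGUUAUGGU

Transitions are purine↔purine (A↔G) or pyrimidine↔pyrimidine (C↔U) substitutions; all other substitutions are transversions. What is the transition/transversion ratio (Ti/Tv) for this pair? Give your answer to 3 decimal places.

Mismatches occur at site 1 (C↔U, transition), site 4 (U↔G, transversion), site 17 (A↔U, transversion), site 18 (C↔U, transition), site 20 (G↔C, transversion), site 23 (G↔U, transversion), site 34 (U↔G, transversion).
Of the 7 differences, 2 transitions and 5 transversions, so Ti/Tv = 2/5 = 0.400.

0.400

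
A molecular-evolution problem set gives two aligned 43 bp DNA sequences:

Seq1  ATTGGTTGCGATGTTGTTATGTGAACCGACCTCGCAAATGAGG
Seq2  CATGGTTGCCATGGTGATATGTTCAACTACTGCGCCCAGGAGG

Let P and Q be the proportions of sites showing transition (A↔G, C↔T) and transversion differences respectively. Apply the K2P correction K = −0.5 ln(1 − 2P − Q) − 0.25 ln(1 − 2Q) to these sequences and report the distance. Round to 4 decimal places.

0.4465

Differing sites — 1:A/C (Tv); 2:T/A (Tv); 10:G/C (Tv); 14:T/G (Tv); 17:T/A (Tv); 23:G/T (Tv); 24:A/C (Tv); 26:C/A (Tv); 28:G/T (Tv); 31:C/T (Ti); 32:T/G (Tv); 36:A/C (Tv); 37:A/C (Tv); 39:T/G (Tv).
Of the 14 differences, 1 transition and 13 transversions over 43 sites: P = 1/43 = 0.023256, Q = 13/43 = 0.302326.
d = −0.5·ln(0.651162) − 0.25·ln(0.395348) = −0.5·(-0.428997) − 0.25·(-0.927989) = 0.4465.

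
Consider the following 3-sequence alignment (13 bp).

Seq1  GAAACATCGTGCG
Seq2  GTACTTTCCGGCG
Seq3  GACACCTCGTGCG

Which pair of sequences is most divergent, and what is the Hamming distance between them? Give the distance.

Pairwise Hamming distances:
  Seq1 vs Seq2: 6
  Seq1 vs Seq3: 2
  Seq2 vs Seq3: 7
The largest is 7, between Seq2 and Seq3.

7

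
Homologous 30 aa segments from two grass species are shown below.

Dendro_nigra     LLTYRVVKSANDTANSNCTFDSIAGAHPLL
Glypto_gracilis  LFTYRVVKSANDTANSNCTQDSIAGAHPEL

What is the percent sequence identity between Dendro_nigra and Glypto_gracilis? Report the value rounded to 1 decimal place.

Differing sites — 2:L/F; 20:F/Q; 29:L/E.
27 of the 30 sites match, so the percent identity is 27/30 × 100 = 90.0%.

90.0%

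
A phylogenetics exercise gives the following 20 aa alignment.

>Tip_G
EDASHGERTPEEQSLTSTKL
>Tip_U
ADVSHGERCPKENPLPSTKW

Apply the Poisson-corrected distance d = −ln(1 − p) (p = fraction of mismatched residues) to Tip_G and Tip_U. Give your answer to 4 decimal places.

0.5108

Mismatches occur at site 1 (E/A), site 3 (A/V), site 9 (T/C), site 11 (E/K), site 13 (Q/N), site 14 (S/P), site 16 (T/P), site 20 (L/W).
p = 8/20 = 0.400000.
d = −ln(1 − 0.400000) = −ln(0.600000) = 0.5108.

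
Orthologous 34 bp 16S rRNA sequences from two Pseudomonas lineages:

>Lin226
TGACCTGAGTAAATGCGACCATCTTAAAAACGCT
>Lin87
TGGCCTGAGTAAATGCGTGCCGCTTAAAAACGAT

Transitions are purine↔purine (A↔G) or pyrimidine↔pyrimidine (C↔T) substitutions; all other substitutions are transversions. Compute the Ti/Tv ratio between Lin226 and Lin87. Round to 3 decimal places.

0.200

Differing sites — 3:A/G (Ti); 18:A/T (Tv); 19:C/G (Tv); 21:A/C (Tv); 22:T/G (Tv); 33:C/A (Tv).
Of the 6 differences, 1 transition and 5 transversions, so Ti/Tv = 1/5 = 0.200.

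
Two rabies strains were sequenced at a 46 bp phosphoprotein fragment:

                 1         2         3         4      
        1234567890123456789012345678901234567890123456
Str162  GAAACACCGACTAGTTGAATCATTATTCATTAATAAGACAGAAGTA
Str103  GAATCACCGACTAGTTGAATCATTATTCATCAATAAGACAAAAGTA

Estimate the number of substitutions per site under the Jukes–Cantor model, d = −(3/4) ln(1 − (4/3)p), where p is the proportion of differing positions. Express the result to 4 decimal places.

The sequences differ at positions 4 (A/T), 31 (T/C), 41 (G/A).
p = 3/46 = 0.065217.
d = −0.75 · ln(1 − (4/3)·0.065217) = −0.75 · ln(0.913044) = −0.75 · (-0.090971) = 0.0682.

0.0682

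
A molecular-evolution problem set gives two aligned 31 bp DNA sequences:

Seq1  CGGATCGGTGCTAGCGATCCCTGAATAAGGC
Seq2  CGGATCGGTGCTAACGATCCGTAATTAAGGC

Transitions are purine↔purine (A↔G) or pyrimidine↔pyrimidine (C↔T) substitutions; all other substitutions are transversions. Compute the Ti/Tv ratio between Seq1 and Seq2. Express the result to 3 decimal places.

1.000

The sequences differ at positions 14 (G/A, transition), 21 (C/G, transversion), 23 (G/A, transition), 25 (A/T, transversion).
Of the 4 differences, 2 transitions and 2 transversions, so Ti/Tv = 2/2 = 1.000.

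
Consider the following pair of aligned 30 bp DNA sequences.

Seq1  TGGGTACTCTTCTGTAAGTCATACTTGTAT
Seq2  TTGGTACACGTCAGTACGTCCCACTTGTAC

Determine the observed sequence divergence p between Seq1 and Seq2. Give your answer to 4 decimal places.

0.2667

The sequences differ at positions 2 (G/T), 8 (T/A), 10 (T/G), 13 (T/A), 17 (A/C), 21 (A/C), 22 (T/C), 30 (T/C).
There are 8 differences over 30 sites, so p = 8/30 = 0.2667.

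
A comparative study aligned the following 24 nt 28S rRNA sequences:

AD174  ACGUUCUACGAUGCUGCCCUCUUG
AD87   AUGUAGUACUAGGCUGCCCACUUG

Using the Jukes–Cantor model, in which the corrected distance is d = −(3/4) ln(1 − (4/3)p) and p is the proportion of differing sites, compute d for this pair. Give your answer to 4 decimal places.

Mismatches occur at site 2 (C→U), site 5 (U→A), site 6 (C→G), site 10 (G→U), site 12 (U→G), site 20 (U→A).
p = 6/24 = 0.250000.
d = −0.75 · ln(1 − (4/3)·0.250000) = −0.75 · ln(0.666667) = −0.75 · (-0.405465) = 0.3041.

0.3041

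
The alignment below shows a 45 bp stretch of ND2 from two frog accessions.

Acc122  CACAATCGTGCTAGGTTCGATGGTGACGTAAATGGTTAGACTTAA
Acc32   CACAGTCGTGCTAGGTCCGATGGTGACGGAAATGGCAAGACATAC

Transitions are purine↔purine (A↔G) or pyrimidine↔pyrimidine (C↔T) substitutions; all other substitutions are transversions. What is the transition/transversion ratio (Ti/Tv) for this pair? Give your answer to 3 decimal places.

0.750

The sequences differ at positions 5 (A/G, transition), 17 (T/C, transition), 29 (T/G, transversion), 36 (T/C, transition), 37 (T/A, transversion), 42 (T/A, transversion), 45 (A/C, transversion).
Of the 7 differences, 3 transitions and 4 transversions, so Ti/Tv = 3/4 = 0.750.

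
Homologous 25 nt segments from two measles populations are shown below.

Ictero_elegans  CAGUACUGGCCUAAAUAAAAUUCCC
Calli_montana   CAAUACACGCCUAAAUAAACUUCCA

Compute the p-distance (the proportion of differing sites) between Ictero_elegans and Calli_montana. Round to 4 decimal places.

0.2000

The sequences differ at positions 3 (G/A), 7 (U/A), 8 (G/C), 20 (A/C), 25 (C/A).
There are 5 differences over 25 sites, so p = 5/25 = 0.2000.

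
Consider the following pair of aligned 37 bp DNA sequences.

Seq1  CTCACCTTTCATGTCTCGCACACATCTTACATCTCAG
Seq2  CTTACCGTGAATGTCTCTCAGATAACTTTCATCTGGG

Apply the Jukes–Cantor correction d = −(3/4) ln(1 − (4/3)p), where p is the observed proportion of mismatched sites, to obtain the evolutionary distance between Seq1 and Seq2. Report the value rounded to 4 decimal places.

The sequences differ at positions 3 (C/T), 7 (T/G), 9 (T/G), 10 (C/A), 18 (G/T), 21 (C/G), 23 (C/T), 25 (T/A), 29 (A/T), 35 (C/G), 36 (A/G).
p = 11/37 = 0.297297.
d = −0.75 · ln(1 − (4/3)·0.297297) = −0.75 · ln(0.603604) = −0.75 · (-0.504837) = 0.3786.

0.3786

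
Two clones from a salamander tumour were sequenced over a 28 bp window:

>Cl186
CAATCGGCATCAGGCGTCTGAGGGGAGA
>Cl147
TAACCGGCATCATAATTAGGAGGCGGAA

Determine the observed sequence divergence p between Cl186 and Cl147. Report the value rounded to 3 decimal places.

The sequences differ at positions 1 (C/T), 4 (T/C), 13 (G/T), 14 (G/A), 15 (C/A), 16 (G/T), 18 (C/A), 19 (T/G), 24 (G/C), 26 (A/G), 27 (G/A).
There are 11 differences over 28 sites, so p = 11/28 = 0.393.

0.393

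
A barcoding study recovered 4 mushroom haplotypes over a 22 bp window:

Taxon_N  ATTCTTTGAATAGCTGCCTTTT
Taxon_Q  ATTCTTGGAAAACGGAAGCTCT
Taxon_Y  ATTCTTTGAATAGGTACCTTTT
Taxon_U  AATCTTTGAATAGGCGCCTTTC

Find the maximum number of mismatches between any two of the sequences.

11

Pairwise Hamming distances:
  Taxon_N vs Taxon_Q: 10
  Taxon_N vs Taxon_Y: 2
  Taxon_N vs Taxon_U: 4
  Taxon_Q vs Taxon_Y: 8
  Taxon_Q vs Taxon_U: 11
  Taxon_Y vs Taxon_U: 4
The largest is 11, between Taxon_Q and Taxon_U.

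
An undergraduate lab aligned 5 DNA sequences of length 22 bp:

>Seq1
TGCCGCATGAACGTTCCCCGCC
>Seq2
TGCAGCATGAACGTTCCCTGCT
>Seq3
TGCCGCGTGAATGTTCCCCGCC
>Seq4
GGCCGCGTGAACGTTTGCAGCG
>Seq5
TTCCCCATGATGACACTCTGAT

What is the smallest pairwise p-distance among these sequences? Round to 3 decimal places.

0.091

Pairwise Hamming distances:
  Seq1 vs Seq2: 3
  Seq1 vs Seq3: 2
  Seq1 vs Seq4: 6
  Seq1 vs Seq5: 11
  Seq2 vs Seq3: 5
  Seq2 vs Seq4: 7
  Seq2 vs Seq5: 10
  Seq3 vs Seq4: 6
  Seq3 vs Seq5: 12
  Seq4 vs Seq5: 14
The smallest is 2 mismatches, between Seq1 and Seq3; p = 2/22 = 0.091.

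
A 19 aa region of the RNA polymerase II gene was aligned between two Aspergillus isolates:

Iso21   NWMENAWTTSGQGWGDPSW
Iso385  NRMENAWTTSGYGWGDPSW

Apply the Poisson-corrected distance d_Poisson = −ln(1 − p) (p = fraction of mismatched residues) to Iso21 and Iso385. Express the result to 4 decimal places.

0.1112

Differing sites — 2:W/R; 12:Q/Y.
p = 2/19 = 0.105263.
d = −ln(1 − 0.105263) = −ln(0.894737) = 0.1112.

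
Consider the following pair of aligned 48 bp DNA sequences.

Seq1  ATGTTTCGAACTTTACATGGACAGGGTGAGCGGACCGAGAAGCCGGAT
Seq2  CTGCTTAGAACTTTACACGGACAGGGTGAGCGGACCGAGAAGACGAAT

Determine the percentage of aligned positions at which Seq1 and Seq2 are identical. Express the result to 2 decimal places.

The sequences differ at positions 1 (A/C), 4 (T/C), 7 (C/A), 18 (T/C), 43 (C/A), 46 (G/A).
42 of the 48 sites match, so the percent identity is 42/48 × 100 = 87.50%.

87.50%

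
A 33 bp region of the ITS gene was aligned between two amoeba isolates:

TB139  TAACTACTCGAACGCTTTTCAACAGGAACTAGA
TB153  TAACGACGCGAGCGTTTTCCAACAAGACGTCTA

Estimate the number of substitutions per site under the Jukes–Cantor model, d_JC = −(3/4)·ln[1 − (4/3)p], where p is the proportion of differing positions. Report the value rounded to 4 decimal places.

0.3882

Mismatches occur at site 5 (T↔G), site 8 (T↔G), site 12 (A↔G), site 15 (C↔T), site 19 (T↔C), site 25 (G↔A), site 28 (A↔C), site 29 (C↔G), site 31 (A↔C), site 32 (G↔T).
p = 10/33 = 0.303030.
d = −0.75 · ln(1 − (4/3)·0.303030) = −0.75 · ln(0.595960) = −0.75 · (-0.517582) = 0.3882.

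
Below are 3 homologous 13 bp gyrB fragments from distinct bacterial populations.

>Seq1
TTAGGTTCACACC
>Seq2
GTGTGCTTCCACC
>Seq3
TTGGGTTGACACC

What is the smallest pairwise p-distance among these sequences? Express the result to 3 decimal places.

0.154

Pairwise Hamming distances:
  Seq1 vs Seq2: 6
  Seq1 vs Seq3: 2
  Seq2 vs Seq3: 5
The smallest is 2 mismatches, between Seq1 and Seq3; p = 2/13 = 0.154.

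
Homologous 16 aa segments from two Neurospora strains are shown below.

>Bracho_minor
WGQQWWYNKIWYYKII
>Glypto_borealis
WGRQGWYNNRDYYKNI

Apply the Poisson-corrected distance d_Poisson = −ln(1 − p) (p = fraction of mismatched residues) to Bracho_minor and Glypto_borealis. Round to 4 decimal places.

0.4700

The sequences differ at positions 3 (Q/R), 5 (W/G), 9 (K/N), 10 (I/R), 11 (W/D), 15 (I/N).
p = 6/16 = 0.375000.
d = −ln(1 − 0.375000) = −ln(0.625000) = 0.4700.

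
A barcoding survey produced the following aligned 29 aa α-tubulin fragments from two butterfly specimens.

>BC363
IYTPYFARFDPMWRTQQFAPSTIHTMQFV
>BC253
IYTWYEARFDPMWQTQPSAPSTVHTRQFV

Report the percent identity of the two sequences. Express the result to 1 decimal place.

The sequences differ at positions 4 (P/W), 6 (F/E), 14 (R/Q), 17 (Q/P), 18 (F/S), 23 (I/V), 26 (M/R).
22 of the 29 sites match, so the percent identity is 22/29 × 100 = 75.9%.

75.9%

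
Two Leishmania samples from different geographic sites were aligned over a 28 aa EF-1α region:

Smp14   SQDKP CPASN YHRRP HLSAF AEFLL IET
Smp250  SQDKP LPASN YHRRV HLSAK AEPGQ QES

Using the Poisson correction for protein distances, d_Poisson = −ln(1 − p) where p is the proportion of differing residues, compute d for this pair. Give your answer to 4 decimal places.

0.3365

The sequences differ at positions 6 (C/L), 15 (P/V), 20 (F/K), 23 (F/P), 24 (L/G), 25 (L/Q), 26 (I/Q), 28 (T/S).
p = 8/28 = 0.285714.
d = −ln(1 − 0.285714) = −ln(0.714286) = 0.3365.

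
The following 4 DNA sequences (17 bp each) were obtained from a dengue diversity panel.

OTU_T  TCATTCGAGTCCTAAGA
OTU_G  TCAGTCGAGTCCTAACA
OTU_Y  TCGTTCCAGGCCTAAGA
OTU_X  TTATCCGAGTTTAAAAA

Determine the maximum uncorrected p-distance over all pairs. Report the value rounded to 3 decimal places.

0.529

Pairwise Hamming distances:
  OTU_T vs OTU_G: 2
  OTU_T vs OTU_Y: 3
  OTU_T vs OTU_X: 6
  OTU_G vs OTU_Y: 5
  OTU_G vs OTU_X: 7
  OTU_Y vs OTU_X: 9
The largest is 9 mismatches, between OTU_Y and OTU_X; p = 9/17 = 0.529.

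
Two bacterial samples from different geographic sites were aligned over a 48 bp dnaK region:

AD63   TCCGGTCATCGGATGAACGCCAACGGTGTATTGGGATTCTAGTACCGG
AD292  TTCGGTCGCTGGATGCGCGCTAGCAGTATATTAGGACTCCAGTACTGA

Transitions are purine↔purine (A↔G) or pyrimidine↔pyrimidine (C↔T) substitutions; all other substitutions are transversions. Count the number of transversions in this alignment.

Mismatches occur at site 2 (C/T, transition), site 8 (A/G, transition), site 9 (T/C, transition), site 10 (C/T, transition), site 16 (A/C, transversion), site 17 (A/G, transition), site 21 (C/T, transition), site 23 (A/G, transition), site 25 (G/A, transition), site 28 (G/A, transition), site 33 (G/A, transition), site 37 (T/C, transition), site 40 (T/C, transition), site 46 (C/T, transition), site 48 (G/A, transition).
Of the 15 differences, 14 transitions and 1 transversion, so the answer is 1.

1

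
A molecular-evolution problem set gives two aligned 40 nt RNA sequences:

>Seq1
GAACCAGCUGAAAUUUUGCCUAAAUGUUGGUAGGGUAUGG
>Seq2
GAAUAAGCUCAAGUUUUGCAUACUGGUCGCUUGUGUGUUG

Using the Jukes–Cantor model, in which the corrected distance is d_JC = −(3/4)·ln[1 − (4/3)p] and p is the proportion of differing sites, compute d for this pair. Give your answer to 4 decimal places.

0.4715

Mismatches occur at site 4 (C/U), site 5 (C/A), site 10 (G/C), site 13 (A/G), site 20 (C/A), site 23 (A/C), site 24 (A/U), site 25 (U/G), site 28 (U/C), site 30 (G/C), site 32 (A/U), site 34 (G/U), site 37 (A/G), site 39 (G/U).
p = 14/40 = 0.350000.
d = −0.75 · ln(1 − (4/3)·0.350000) = −0.75 · ln(0.533333) = −0.75 · (-0.628609) = 0.4715.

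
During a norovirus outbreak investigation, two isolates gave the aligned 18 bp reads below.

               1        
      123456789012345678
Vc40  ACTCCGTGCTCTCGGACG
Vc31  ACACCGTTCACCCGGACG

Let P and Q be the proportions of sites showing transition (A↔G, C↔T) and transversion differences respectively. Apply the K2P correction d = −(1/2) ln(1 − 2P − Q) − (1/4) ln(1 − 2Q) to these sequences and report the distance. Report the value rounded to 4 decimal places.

Mismatches occur at site 3 (T↔A, transversion), site 8 (G↔T, transversion), site 10 (T↔A, transversion), site 12 (T↔C, transition).
Of the 4 differences, 1 transition and 3 transversions over 18 sites: P = 1/18 = 0.055556, Q = 3/18 = 0.166667.
d = −0.5·ln(0.722221) − 0.25·ln(0.666666) = −0.5·(-0.325424) − 0.25·(-0.405466) = 0.2641.

0.2641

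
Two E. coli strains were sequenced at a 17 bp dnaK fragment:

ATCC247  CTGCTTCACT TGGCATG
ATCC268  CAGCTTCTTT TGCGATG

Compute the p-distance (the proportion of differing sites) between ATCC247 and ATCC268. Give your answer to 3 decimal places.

0.294

Mismatches occur at site 2 (T/A), site 8 (A/T), site 9 (C/T), site 13 (G/C), site 14 (C/G).
There are 5 differences over 17 sites, so p = 5/17 = 0.294.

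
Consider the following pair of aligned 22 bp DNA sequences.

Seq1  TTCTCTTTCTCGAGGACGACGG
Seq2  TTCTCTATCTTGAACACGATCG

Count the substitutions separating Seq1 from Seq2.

6

The sequences differ at positions 7 (T/A), 11 (C/T), 14 (G/A), 15 (G/C), 20 (C/T), 21 (G/C).
That gives 6 mismatches out of 22 aligned sites, so the Hamming distance is 6.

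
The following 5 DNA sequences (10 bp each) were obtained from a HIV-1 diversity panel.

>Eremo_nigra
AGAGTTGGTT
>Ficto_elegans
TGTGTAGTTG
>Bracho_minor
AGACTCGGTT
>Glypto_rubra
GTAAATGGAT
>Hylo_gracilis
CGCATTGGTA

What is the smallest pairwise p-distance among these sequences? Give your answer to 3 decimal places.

Pairwise Hamming distances:
  Eremo_nigra vs Ficto_elegans: 5
  Eremo_nigra vs Bracho_minor: 2
  Eremo_nigra vs Glypto_rubra: 5
  Eremo_nigra vs Hylo_gracilis: 4
  Ficto_elegans vs Bracho_minor: 6
  Ficto_elegans vs Glypto_rubra: 9
  Ficto_elegans vs Hylo_gracilis: 6
  Bracho_minor vs Glypto_rubra: 6
  Bracho_minor vs Hylo_gracilis: 5
  Glypto_rubra vs Hylo_gracilis: 6
The smallest is 2 mismatches, between Eremo_nigra and Bracho_minor; p = 2/10 = 0.200.

0.200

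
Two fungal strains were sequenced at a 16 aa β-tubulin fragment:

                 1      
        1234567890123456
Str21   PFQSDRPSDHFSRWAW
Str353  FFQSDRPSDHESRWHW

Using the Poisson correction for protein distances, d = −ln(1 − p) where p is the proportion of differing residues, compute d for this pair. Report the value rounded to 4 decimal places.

The sequences differ at positions 1 (P/F), 11 (F/E), 15 (A/H).
p = 3/16 = 0.187500.
d = −ln(1 − 0.187500) = −ln(0.812500) = 0.2076.

0.2076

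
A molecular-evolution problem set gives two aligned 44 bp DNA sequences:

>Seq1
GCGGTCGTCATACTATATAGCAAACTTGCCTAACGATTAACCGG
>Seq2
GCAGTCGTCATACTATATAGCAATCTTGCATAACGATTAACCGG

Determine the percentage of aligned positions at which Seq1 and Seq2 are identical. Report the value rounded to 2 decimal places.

93.18%

The sequences differ at positions 3 (G/A), 24 (A/T), 30 (C/A).
41 of the 44 sites match, so the percent identity is 41/44 × 100 = 93.18%.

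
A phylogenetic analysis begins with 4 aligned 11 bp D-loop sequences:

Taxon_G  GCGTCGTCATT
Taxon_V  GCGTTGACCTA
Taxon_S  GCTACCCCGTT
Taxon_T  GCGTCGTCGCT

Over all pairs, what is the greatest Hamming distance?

7

Pairwise Hamming distances:
  Taxon_G vs Taxon_V: 4
  Taxon_G vs Taxon_S: 5
  Taxon_G vs Taxon_T: 2
  Taxon_V vs Taxon_S: 7
  Taxon_V vs Taxon_T: 5
  Taxon_S vs Taxon_T: 5
The largest is 7, between Taxon_V and Taxon_S.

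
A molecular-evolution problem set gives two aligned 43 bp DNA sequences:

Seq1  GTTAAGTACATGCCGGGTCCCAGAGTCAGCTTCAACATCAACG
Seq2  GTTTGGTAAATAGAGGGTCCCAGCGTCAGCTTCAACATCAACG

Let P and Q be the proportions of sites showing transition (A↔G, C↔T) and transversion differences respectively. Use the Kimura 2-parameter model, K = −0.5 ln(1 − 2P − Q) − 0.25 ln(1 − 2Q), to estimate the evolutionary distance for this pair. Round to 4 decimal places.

0.1836

The sequences differ at positions 4 (A/T, transversion), 5 (A/G, transition), 9 (C/A, transversion), 12 (G/A, transition), 13 (C/G, transversion), 14 (C/A, transversion), 24 (A/C, transversion).
Of the 7 differences, 2 transitions and 5 transversions over 43 sites: P = 2/43 = 0.046512, Q = 5/43 = 0.116279.
d = −0.5·ln(0.790697) − 0.25·ln(0.767442) = −0.5·(-0.234840) − 0.25·(-0.264692) = 0.1836.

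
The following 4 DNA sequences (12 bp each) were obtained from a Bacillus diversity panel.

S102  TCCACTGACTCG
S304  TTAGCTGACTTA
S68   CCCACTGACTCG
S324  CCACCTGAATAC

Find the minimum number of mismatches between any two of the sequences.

1

Pairwise Hamming distances:
  S102 vs S304: 5
  S102 vs S68: 1
  S102 vs S324: 6
  S304 vs S68: 6
  S304 vs S324: 6
  S68 vs S324: 5
The smallest is 1, between S102 and S68.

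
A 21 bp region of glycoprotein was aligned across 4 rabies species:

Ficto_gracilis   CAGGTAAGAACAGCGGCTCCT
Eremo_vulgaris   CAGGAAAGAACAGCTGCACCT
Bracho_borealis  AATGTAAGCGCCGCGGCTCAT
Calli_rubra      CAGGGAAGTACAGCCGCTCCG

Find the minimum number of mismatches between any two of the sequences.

Pairwise Hamming distances:
  Ficto_gracilis vs Eremo_vulgaris: 3
  Ficto_gracilis vs Bracho_borealis: 6
  Ficto_gracilis vs Calli_rubra: 4
  Eremo_vulgaris vs Bracho_borealis: 9
  Eremo_vulgaris vs Calli_rubra: 5
  Bracho_borealis vs Calli_rubra: 9
The smallest is 3, between Ficto_gracilis and Eremo_vulgaris.

3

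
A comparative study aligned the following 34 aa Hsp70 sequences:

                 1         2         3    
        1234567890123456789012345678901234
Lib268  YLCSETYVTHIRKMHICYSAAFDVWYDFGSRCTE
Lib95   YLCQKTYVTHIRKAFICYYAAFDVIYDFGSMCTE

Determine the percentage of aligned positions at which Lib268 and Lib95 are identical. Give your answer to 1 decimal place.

79.4%

The sequences differ at positions 4 (S/Q), 5 (E/K), 14 (M/A), 15 (H/F), 19 (S/Y), 25 (W/I), 31 (R/M).
27 of the 34 sites match, so the percent identity is 27/34 × 100 = 79.4%.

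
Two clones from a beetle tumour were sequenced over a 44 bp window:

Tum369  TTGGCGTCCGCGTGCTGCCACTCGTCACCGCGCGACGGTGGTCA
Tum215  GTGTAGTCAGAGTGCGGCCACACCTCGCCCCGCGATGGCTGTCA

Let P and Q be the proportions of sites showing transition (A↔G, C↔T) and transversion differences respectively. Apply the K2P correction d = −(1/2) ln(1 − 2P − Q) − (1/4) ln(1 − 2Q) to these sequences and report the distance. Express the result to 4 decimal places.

0.3775

Differing sites — 1:T/G (Tv); 4:G/T (Tv); 5:C/A (Tv); 9:C/A (Tv); 11:C/A (Tv); 16:T/G (Tv); 22:T/A (Tv); 24:G/C (Tv); 27:A/G (Ti); 30:G/C (Tv); 36:C/T (Ti); 39:T/C (Ti); 40:G/T (Tv).
Of the 13 differences, 3 transitions and 10 transversions over 44 sites: P = 3/44 = 0.068182, Q = 10/44 = 0.227273.
d = −0.5·ln(0.636363) − 0.25·ln(0.545454) = −0.5·(-0.451986) − 0.25·(-0.606137) = 0.3775.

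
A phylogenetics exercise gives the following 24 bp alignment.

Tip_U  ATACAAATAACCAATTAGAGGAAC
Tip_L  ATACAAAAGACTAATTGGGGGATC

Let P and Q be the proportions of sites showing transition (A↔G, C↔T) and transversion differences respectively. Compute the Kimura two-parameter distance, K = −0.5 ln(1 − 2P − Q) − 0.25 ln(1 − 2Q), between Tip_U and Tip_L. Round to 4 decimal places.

Differing sites — 8:T/A (Tv); 9:A/G (Ti); 12:C/T (Ti); 17:A/G (Ti); 19:A/G (Ti); 23:A/T (Tv).
Of the 6 differences, 4 transitions and 2 transversions over 24 sites: P = 4/24 = 0.166667, Q = 2/24 = 0.083333.
d = −0.5·ln(0.583333) − 0.25·ln(0.833334) = −0.5·(-0.538997) − 0.25·(-0.182321) = 0.3151.

0.3151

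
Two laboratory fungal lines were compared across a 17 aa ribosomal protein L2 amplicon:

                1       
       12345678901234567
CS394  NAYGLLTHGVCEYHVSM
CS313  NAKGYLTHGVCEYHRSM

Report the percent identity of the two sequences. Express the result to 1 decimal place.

82.4%

Mismatches occur at site 3 (Y/K), site 5 (L/Y), site 15 (V/R).
14 of the 17 sites match, so the percent identity is 14/17 × 100 = 82.4%.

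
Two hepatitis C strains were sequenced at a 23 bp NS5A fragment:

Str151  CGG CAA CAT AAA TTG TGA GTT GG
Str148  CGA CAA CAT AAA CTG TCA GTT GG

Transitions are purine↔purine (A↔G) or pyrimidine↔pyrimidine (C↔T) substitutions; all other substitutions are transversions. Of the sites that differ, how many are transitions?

2

The sequences differ at positions 3 (G/A, transition), 13 (T/C, transition), 17 (G/C, transversion).
Of the 3 differences, 2 transitions and 1 transversion, so the answer is 2.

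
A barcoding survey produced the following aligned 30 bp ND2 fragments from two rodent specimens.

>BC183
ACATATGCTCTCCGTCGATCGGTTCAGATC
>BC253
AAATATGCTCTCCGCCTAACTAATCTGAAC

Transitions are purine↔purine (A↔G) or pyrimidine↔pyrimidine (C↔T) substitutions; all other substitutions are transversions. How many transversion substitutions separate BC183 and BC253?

7

Differing sites — 2:C/A (Tv); 15:T/C (Ti); 17:G/T (Tv); 19:T/A (Tv); 21:G/T (Tv); 22:G/A (Ti); 23:T/A (Tv); 26:A/T (Tv); 29:T/A (Tv).
Of the 9 differences, 2 transitions and 7 transversions, so the answer is 7.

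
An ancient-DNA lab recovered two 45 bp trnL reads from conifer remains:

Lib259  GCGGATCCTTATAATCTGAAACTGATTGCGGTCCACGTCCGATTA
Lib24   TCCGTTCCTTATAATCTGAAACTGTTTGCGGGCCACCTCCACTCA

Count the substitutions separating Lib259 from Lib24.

Differing sites — 1:G/T; 3:G/C; 5:A/T; 25:A/T; 32:T/G; 37:G/C; 41:G/A; 42:A/C; 44:T/C.
That gives 9 mismatches out of 45 aligned sites, so the Hamming distance is 9.

9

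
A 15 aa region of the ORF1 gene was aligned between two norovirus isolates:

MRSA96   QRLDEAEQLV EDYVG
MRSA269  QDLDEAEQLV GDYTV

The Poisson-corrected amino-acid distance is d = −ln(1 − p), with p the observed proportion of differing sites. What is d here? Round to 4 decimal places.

0.3102

Differing sites — 2:R/D; 11:E/G; 14:V/T; 15:G/V.
p = 4/15 = 0.266667.
d = −ln(1 − 0.266667) = −ln(0.733333) = 0.3102.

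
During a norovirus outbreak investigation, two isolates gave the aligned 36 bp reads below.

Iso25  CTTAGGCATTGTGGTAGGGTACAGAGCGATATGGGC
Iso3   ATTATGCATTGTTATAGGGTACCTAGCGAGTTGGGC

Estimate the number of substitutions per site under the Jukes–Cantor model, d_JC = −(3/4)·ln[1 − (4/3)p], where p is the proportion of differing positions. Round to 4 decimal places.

0.2635

The sequences differ at positions 1 (C/A), 5 (G/T), 13 (G/T), 14 (G/A), 23 (A/C), 24 (G/T), 30 (T/G), 31 (A/T).
p = 8/36 = 0.222222.
d = −0.75 · ln(1 − (4/3)·0.222222) = −0.75 · ln(0.703704) = −0.75 · (-0.351397) = 0.2635.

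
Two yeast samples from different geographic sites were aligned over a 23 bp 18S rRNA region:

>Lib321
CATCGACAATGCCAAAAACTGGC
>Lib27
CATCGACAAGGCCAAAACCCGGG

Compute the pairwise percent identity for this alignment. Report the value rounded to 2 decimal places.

Differing sites — 10:T/G; 18:A/C; 20:T/C; 23:C/G.
19 of the 23 sites match, so the percent identity is 19/23 × 100 = 82.61%.

82.61%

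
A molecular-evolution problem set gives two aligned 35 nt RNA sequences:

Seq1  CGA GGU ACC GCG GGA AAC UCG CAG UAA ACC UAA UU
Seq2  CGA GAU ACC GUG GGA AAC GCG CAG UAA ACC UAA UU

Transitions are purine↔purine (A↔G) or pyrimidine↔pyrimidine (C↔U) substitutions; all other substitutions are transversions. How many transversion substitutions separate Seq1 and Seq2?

The sequences differ at positions 5 (G/A, transition), 11 (C/U, transition), 19 (U/G, transversion).
Of the 3 differences, 2 transitions and 1 transversion, so the answer is 1.

1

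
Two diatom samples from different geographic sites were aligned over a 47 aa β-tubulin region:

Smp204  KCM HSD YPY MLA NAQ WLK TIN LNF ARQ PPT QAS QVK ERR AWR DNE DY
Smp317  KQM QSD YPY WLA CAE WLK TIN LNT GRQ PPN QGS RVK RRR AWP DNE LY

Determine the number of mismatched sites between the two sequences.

Differing sites — 2:C/Q; 4:H/Q; 10:M/W; 13:N/C; 15:Q/E; 24:F/T; 25:A/G; 30:T/N; 32:A/G; 34:Q/R; 37:E/R; 42:R/P; 46:D/L.
That gives 13 mismatches out of 47 aligned sites, so the Hamming distance is 13.

13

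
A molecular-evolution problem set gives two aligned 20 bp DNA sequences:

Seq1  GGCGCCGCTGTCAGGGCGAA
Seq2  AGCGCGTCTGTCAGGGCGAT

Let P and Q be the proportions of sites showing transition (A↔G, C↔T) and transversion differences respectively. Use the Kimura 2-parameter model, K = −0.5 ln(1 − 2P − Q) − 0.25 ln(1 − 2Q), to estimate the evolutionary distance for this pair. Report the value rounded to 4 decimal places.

0.2330

Mismatches occur at site 1 (G/A, transition), site 6 (C/G, transversion), site 7 (G/T, transversion), site 20 (A/T, transversion).
Of the 4 differences, 1 transition and 3 transversions over 20 sites: P = 1/20 = 0.050000, Q = 3/20 = 0.150000.
d = −0.5·ln(0.750000) − 0.25·ln(0.700000) = −0.5·(-0.287682) − 0.25·(-0.356675) = 0.2330.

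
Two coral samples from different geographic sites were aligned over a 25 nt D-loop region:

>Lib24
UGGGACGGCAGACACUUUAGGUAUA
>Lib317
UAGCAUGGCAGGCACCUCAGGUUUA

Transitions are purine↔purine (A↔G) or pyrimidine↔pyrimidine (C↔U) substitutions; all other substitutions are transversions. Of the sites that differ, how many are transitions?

Mismatches occur at site 2 (G↔A, transition), site 4 (G↔C, transversion), site 6 (C↔U, transition), site 12 (A↔G, transition), site 16 (U↔C, transition), site 18 (U↔C, transition), site 23 (A↔U, transversion).
Of the 7 differences, 5 transitions and 2 transversions, so the answer is 5.

5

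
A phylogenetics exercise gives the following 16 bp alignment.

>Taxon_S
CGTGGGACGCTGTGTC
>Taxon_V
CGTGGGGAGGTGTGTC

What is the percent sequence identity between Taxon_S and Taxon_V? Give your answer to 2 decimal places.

The sequences differ at positions 7 (A/G), 8 (C/A), 10 (C/G).
13 of the 16 sites match, so the percent identity is 13/16 × 100 = 81.25%.

81.25%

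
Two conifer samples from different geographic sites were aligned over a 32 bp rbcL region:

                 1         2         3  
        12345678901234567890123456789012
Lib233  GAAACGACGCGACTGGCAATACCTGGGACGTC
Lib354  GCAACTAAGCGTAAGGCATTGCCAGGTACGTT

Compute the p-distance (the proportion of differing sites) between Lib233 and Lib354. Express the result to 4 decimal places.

Differing sites — 2:A/C; 6:G/T; 8:C/A; 12:A/T; 13:C/A; 14:T/A; 19:A/T; 21:A/G; 24:T/A; 27:G/T; 32:C/T.
There are 11 differences over 32 sites, so p = 11/32 = 0.3438.

0.3438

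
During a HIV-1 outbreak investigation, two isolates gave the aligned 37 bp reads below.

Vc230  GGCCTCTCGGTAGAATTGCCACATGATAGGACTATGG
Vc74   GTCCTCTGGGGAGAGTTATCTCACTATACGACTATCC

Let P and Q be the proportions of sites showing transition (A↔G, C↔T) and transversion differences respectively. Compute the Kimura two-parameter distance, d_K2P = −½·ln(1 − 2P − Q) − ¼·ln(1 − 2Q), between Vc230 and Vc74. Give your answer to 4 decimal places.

Mismatches occur at site 2 (G→T, transversion), site 8 (C→G, transversion), site 11 (T→G, transversion), site 15 (A→G, transition), site 18 (G→A, transition), site 19 (C→T, transition), site 21 (A→T, transversion), site 24 (T→C, transition), site 25 (G→T, transversion), site 29 (G→C, transversion), site 36 (G→C, transversion), site 37 (G→C, transversion).
Of the 12 differences, 4 transitions and 8 transversions over 37 sites: P = 4/37 = 0.108108, Q = 8/37 = 0.216216.
d = −0.5·ln(0.567568) − 0.25·ln(0.567568) = −0.5·(-0.566395) − 0.25·(-0.566395) = 0.4248.

0.4248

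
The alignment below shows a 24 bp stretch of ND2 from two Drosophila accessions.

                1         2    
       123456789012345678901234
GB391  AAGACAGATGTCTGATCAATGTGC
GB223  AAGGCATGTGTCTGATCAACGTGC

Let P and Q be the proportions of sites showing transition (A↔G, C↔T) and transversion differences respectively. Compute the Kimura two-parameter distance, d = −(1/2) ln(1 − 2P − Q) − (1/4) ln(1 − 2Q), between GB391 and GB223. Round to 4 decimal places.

0.1942

The sequences differ at positions 4 (A/G, transition), 7 (G/T, transversion), 8 (A/G, transition), 20 (T/C, transition).
Of the 4 differences, 3 transitions and 1 transversion over 24 sites: P = 3/24 = 0.125000, Q = 1/24 = 0.041667.
d = −0.5·ln(0.708333) − 0.25·ln(0.916666) = −0.5·(-0.344841) − 0.25·(-0.087012) = 0.1942.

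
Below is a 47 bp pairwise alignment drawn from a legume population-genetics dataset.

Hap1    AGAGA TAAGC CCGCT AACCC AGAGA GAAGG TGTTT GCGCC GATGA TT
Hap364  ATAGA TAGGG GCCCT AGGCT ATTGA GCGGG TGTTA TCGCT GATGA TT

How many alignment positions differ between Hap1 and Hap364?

15

The sequences differ at positions 2 (G/T), 8 (A/G), 10 (C/G), 11 (C/G), 13 (G/C), 17 (A/G), 18 (C/G), 20 (C/T), 22 (G/T), 23 (A/T), 27 (A/C), 28 (A/G), 35 (T/A), 36 (G/T), 40 (C/T).
That gives 15 mismatches out of 47 aligned sites, so the Hamming distance is 15.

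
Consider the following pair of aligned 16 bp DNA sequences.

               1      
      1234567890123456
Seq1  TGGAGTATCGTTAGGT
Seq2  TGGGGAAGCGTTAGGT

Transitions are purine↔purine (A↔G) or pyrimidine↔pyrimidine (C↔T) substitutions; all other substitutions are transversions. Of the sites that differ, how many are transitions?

The sequences differ at positions 4 (A/G, transition), 6 (T/A, transversion), 8 (T/G, transversion).
Of the 3 differences, 1 transition and 2 transversions, so the answer is 1.

1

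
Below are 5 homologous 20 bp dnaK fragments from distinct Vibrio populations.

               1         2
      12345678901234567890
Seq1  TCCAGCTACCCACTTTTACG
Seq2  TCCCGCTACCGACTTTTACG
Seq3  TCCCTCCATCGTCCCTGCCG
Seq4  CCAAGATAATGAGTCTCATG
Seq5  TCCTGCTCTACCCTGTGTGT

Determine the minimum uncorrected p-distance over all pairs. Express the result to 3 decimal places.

0.100

Pairwise Hamming distances:
  Seq1 vs Seq2: 2
  Seq1 vs Seq3: 10
  Seq1 vs Seq4: 10
  Seq1 vs Seq5: 10
  Seq2 vs Seq3: 8
  Seq2 vs Seq4: 10
  Seq2 vs Seq5: 11
  Seq3 vs Seq4: 14
  Seq3 vs Seq5: 12
  Seq4 vs Seq5: 15
The smallest is 2 mismatches, between Seq1 and Seq2; p = 2/20 = 0.100.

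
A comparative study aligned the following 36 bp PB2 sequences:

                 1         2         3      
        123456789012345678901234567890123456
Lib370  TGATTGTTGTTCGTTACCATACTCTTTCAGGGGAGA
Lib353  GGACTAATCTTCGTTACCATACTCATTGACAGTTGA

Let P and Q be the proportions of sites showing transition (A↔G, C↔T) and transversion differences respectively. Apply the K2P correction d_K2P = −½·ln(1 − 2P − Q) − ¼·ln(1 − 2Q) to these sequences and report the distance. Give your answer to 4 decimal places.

0.3932

Mismatches occur at site 1 (T→G, transversion), site 4 (T→C, transition), site 6 (G→A, transition), site 7 (T→A, transversion), site 9 (G→C, transversion), site 25 (T→A, transversion), site 28 (C→G, transversion), site 30 (G→C, transversion), site 31 (G→A, transition), site 33 (G→T, transversion), site 34 (A→T, transversion).
Of the 11 differences, 3 transitions and 8 transversions over 36 sites: P = 3/36 = 0.083333, Q = 8/36 = 0.222222.
d = −0.5·ln(0.611112) − 0.25·ln(0.555556) = −0.5·(-0.492475) − 0.25·(-0.587786) = 0.3932.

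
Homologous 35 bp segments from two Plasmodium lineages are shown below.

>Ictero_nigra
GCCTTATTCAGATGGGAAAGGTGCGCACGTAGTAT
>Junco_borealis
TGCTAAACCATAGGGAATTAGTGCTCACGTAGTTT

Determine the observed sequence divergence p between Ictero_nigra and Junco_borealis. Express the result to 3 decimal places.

The sequences differ at positions 1 (G/T), 2 (C/G), 5 (T/A), 7 (T/A), 8 (T/C), 11 (G/T), 13 (T/G), 16 (G/A), 18 (A/T), 19 (A/T), 20 (G/A), 25 (G/T), 34 (A/T).
There are 13 differences over 35 sites, so p = 13/35 = 0.371.

0.371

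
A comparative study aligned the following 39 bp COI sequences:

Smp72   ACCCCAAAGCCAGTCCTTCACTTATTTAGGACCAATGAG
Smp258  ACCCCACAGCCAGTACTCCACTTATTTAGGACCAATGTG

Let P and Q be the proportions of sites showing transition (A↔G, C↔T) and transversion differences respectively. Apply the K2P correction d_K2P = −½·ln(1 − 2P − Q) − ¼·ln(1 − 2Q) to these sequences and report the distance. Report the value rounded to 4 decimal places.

0.1104

The sequences differ at positions 7 (A/C, transversion), 15 (C/A, transversion), 18 (T/C, transition), 38 (A/T, transversion).
Of the 4 differences, 1 transition and 3 transversions over 39 sites: P = 1/39 = 0.025641, Q = 3/39 = 0.076923.
d = −0.5·ln(0.871795) − 0.25·ln(0.846154) = −0.5·(-0.137201) − 0.25·(-0.167054) = 0.1104.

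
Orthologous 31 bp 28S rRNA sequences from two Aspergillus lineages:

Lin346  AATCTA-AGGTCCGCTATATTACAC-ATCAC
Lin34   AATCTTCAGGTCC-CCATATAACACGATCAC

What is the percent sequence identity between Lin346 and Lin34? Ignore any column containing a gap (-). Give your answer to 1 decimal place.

89.3%

Excluding the 3 gap columns leaves 28 comparable sites.
The sequences differ at positions 6 (A/T), 16 (T/C), 21 (T/A).
25 of the 28 comparable sites match, so the percent identity is 25/28 × 100 = 89.3%.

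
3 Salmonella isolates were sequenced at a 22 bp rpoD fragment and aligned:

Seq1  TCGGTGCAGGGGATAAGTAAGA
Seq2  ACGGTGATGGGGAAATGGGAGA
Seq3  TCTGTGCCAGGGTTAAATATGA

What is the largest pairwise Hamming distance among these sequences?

Pairwise Hamming distances:
  Seq1 vs Seq2: 7
  Seq1 vs Seq3: 6
  Seq2 vs Seq3: 12
The largest is 12, between Seq2 and Seq3.

12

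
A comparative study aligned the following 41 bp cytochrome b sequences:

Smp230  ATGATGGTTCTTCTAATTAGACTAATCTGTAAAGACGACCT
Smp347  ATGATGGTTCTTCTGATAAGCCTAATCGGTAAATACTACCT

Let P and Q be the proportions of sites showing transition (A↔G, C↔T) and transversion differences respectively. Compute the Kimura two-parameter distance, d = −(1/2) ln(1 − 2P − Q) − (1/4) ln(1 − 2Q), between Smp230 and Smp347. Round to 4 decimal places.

0.1635

The sequences differ at positions 15 (A/G, transition), 18 (T/A, transversion), 21 (A/C, transversion), 28 (T/G, transversion), 34 (G/T, transversion), 37 (G/T, transversion).
Of the 6 differences, 1 transition and 5 transversions over 41 sites: P = 1/41 = 0.024390, Q = 5/41 = 0.121951.
d = −0.5·ln(0.829269) − 0.25·ln(0.756098) = −0.5·(-0.187211) − 0.25·(-0.279584) = 0.1635.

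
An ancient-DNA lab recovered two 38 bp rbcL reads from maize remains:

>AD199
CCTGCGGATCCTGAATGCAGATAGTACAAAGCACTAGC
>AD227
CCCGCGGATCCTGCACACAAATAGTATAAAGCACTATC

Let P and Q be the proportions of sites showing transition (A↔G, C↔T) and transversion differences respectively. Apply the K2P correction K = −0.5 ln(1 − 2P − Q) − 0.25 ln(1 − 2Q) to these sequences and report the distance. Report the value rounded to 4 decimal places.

0.2176

The sequences differ at positions 3 (T/C, transition), 14 (A/C, transversion), 16 (T/C, transition), 17 (G/A, transition), 20 (G/A, transition), 27 (C/T, transition), 37 (G/T, transversion).
Of the 7 differences, 5 transitions and 2 transversions over 38 sites: P = 5/38 = 0.131579, Q = 2/38 = 0.052632.
d = −0.5·ln(0.684210) − 0.25·ln(0.894736) = −0.5·(-0.379490) − 0.25·(-0.111227) = 0.2176.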